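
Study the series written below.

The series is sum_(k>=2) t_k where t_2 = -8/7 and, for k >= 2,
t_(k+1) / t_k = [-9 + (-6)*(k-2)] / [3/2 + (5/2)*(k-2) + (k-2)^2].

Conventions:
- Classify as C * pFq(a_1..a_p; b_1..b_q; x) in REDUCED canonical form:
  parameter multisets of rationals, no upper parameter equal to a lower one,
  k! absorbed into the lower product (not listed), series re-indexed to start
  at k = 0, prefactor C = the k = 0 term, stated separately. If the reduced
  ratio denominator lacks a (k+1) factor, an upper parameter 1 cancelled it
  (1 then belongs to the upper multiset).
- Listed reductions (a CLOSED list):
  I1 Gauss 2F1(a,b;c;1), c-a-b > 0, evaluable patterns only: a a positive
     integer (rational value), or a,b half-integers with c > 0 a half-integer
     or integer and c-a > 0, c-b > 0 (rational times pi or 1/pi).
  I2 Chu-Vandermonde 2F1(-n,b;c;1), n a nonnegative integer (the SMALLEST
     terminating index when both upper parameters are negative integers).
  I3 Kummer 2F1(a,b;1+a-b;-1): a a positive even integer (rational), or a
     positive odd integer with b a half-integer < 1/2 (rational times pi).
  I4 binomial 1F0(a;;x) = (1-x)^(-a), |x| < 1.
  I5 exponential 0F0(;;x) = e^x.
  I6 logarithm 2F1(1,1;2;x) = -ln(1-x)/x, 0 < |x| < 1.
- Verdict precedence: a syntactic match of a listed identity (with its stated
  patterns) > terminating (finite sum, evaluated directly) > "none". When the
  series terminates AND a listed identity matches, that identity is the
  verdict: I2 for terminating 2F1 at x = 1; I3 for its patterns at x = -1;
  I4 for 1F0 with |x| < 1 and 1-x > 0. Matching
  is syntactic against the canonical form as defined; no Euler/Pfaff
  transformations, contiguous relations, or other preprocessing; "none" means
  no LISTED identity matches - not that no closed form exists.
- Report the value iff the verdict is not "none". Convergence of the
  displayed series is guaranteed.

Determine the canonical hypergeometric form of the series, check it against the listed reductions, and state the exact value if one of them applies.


Reduced: x = -6, 0F0, upper = {-}, lower = {-}, C = -8/7. Verdict (x = -6): the exponential series (I5) applies (the 0F0 exponential series at x = -6). Sum: (-8/7) * e^(-6).

Key step: t_0 = -8/7 here, and roots of the ratio polynomials (C = -8/7, x = -6) are the negated parameters.
Adjacent-term ratio: r(k) = (-6) * 1 / [(k+1)] - rational; roots negated = parameters, x = (-6), C = -8/7.


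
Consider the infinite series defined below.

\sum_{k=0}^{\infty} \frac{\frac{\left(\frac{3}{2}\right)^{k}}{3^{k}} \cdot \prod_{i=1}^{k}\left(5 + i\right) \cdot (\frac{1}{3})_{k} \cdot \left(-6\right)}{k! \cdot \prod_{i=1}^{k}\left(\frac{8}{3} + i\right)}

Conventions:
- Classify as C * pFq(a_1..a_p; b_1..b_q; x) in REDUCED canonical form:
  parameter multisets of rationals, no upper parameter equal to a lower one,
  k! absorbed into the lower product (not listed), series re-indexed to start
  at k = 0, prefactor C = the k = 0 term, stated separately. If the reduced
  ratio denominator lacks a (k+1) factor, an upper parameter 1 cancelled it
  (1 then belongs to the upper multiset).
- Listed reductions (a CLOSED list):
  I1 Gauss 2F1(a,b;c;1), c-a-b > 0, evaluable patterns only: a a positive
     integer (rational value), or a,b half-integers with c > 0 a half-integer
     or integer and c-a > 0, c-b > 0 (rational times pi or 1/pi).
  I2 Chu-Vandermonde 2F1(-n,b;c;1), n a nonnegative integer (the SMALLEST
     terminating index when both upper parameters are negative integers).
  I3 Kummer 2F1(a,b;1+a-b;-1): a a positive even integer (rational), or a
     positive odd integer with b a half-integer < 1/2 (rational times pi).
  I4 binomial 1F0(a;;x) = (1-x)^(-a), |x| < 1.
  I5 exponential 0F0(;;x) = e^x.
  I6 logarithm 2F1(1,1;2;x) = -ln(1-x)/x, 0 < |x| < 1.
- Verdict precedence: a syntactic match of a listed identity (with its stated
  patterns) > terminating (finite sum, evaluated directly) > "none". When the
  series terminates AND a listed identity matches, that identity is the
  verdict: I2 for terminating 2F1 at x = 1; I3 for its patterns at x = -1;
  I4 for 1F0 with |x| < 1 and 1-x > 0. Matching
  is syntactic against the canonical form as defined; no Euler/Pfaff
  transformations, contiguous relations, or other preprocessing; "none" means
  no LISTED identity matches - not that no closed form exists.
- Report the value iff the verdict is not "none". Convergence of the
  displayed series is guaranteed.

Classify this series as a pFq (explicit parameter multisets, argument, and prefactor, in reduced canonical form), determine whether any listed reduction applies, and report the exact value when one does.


The series (x = \frac{1}{2}) is 2F1: upper {\frac{1}{3}, 6}, lower {\frac{11}{3}}, prefactor -6. Verdict: none - this 2F1 at x = \frac{1}{2} matches no listed pattern, and upper {\frac{1}{3}, 6} holds no stopper.

First insight: t_0 being -6, the lower running product (prefactor -6) is a rising factorial.
Step ratio: r(k) = \frac{1}{2} * (k+\frac{1}{3}) (k+6) / [(k+\frac{11}{3}) (k+1)] - rational; roots negated = parameters, x = \frac{1}{2}, C = -6.


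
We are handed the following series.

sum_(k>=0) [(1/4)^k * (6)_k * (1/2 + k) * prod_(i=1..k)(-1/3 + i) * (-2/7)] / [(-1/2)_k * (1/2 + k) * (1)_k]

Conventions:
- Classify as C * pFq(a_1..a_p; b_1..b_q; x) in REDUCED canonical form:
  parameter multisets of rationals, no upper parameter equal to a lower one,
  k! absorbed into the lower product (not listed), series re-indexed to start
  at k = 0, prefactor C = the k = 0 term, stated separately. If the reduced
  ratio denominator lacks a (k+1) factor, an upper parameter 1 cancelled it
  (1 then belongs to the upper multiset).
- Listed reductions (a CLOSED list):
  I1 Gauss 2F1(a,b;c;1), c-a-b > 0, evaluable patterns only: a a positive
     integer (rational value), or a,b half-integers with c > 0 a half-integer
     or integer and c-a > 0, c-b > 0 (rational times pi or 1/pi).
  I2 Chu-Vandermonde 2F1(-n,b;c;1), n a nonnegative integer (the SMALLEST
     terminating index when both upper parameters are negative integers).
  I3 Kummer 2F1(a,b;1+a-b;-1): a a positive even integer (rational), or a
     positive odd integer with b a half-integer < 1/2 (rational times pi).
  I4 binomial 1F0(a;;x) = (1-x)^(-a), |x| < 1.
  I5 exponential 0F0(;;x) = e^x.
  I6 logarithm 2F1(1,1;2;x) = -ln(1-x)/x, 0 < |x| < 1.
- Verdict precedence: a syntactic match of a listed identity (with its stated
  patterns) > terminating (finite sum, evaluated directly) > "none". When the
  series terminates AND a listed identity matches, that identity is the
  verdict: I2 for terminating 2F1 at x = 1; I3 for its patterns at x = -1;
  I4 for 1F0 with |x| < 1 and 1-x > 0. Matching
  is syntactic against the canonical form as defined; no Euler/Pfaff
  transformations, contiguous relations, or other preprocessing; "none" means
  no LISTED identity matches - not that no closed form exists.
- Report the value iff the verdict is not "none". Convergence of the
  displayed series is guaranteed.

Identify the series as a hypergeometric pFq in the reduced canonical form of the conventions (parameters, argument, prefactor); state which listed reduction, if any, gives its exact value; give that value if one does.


x = 1/4 here; the reduced form reads 2F1, upper {2/3, 6}, lower {-1/2}, C = -2/7. Verdict: none - this 2F1 at x = 1/4 matches no listed pattern, and upper {2/3, 6} holds no stopper.

Key step: with t_0 = -2/7, (1)_k (C = -2/7) is k! itself.
Step ratio: r(k) = (1/4) * (k+2/3) (k+6) / [(k-1/2) (k+1)] - rational in k, leading ratio (1/4); with t_0 = -2/7, classification follows.


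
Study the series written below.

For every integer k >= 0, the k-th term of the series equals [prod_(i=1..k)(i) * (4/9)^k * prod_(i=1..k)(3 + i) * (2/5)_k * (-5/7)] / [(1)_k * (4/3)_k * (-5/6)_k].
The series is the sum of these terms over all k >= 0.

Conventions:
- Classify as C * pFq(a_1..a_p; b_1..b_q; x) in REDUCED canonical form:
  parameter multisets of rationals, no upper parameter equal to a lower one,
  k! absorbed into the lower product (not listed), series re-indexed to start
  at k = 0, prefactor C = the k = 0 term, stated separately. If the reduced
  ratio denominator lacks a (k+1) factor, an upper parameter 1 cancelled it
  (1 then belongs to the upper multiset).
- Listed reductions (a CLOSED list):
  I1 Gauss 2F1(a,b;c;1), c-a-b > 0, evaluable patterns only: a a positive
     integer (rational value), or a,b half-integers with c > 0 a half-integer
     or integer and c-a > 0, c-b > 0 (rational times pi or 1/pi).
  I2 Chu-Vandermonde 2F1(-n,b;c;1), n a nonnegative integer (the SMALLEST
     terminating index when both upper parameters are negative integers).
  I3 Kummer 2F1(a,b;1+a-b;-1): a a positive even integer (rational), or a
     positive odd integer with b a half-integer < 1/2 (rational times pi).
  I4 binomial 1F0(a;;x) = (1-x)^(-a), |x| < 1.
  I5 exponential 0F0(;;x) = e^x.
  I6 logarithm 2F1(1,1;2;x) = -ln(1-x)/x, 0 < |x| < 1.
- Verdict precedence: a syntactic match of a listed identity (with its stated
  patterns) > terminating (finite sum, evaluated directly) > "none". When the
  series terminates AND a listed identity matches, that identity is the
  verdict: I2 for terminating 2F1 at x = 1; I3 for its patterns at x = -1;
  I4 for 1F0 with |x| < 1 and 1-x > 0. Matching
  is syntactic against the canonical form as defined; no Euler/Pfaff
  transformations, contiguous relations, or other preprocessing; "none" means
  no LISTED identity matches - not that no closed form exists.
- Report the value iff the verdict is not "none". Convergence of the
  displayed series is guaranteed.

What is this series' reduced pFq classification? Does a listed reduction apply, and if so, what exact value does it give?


Prefactor -5/7, argument 4/9: 3F2 with upper {2/5, 1, 4} over lower {-5/6, 4/3}. Verdict: none. A 3F2 with upper {2/5, 1, 4} fits none of I1-I6 at x = 4/9; the sum runs forever.

First insight: with t_0 = -5/7, the running product (C = -5/7, x = 4/9) telescopes to a rising factorial.
Term ratio: r(k) = (4/9) * (k+2/5) (k+1) (k+4) / [(k-5/6) (k+4/3) (k+1)] ; factor over Q: parameters, x = (4/9), and C = -5/7.


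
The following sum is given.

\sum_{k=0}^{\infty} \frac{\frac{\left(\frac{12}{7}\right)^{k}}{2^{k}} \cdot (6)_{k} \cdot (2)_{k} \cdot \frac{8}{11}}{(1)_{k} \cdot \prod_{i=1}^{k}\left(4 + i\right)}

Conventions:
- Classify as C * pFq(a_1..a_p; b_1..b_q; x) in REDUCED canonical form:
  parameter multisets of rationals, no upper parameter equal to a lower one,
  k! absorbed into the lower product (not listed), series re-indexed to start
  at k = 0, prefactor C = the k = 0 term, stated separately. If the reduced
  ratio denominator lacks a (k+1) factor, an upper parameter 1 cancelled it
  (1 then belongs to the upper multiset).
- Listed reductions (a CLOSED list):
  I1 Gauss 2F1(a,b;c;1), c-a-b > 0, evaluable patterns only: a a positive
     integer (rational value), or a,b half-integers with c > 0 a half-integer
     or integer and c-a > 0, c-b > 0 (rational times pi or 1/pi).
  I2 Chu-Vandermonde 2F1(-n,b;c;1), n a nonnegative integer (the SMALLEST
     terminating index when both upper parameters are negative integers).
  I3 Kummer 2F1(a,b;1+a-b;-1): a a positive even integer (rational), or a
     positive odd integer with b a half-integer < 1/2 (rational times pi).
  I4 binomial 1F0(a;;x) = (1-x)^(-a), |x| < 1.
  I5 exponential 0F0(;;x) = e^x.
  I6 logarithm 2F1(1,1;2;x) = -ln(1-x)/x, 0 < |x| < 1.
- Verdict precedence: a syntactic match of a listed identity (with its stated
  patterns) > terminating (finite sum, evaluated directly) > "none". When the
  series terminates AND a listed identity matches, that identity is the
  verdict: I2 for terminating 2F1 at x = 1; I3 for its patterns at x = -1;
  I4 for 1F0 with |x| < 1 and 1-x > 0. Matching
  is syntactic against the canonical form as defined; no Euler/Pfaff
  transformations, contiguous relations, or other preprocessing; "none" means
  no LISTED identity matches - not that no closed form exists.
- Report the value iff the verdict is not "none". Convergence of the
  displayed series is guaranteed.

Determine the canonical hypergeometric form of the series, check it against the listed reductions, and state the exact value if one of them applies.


Classification (C = \frac{8}{11}): 2F1 with upper {2, 6}, lower {5}, argument x = \frac{6}{7}. Verdict: none (x = \frac{6}{7}): each listed identity misses the multisets {2, 6} ; {5}.

First insight: x = \frac{6}{7} and (1)_k (prefactor 8/11) is k! itself.
Adjacent-term ratio: r(k) = \frac{6}{7} * (k+2) (k+6) / [(k+5) (k+1)] ; factor over Q: parameters, x = \frac{6}{7}, and C = \frac{8}{11}.


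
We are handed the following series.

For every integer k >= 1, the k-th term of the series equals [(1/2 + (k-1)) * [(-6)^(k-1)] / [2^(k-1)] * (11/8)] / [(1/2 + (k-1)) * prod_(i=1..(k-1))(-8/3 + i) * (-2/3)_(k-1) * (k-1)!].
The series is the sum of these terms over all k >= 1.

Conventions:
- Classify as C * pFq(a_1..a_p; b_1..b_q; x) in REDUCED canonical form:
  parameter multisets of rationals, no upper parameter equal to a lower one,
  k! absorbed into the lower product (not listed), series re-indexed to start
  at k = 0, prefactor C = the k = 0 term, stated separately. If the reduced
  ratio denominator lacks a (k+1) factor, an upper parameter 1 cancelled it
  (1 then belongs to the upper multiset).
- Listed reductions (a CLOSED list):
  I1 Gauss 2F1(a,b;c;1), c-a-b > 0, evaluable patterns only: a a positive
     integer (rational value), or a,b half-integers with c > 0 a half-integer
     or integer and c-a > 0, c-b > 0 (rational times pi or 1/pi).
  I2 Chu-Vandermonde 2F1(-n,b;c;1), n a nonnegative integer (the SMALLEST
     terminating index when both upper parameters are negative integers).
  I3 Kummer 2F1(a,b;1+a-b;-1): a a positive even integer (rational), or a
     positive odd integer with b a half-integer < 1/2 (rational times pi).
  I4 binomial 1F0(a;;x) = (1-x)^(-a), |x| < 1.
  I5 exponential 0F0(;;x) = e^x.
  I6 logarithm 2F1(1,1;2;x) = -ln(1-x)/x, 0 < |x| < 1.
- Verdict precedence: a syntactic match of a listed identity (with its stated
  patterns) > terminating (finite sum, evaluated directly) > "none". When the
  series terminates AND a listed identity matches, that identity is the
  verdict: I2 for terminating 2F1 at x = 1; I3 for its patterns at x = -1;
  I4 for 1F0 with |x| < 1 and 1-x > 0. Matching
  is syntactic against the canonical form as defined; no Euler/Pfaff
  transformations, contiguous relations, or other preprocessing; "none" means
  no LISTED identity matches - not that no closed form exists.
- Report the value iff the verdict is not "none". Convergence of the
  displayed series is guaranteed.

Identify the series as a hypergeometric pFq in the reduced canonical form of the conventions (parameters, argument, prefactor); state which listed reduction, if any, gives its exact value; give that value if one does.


Prefactor 11/8, argument -3: 0F2 with upper {-} over lower {-5/3, -2/3}. Verdict: none. No listed pattern accepts 0F2(-; -5/3, -2/3; -3).

The tell: with t_0 = 11/8, the lower running product (prefactor 11/8) is a rising factorial.
Step ratio: r(k) = (-3) * 1 / [(k-5/3) (k-2/3) (k+1)] - rational; roots negated = parameters, x = (-3), C = 11/8.


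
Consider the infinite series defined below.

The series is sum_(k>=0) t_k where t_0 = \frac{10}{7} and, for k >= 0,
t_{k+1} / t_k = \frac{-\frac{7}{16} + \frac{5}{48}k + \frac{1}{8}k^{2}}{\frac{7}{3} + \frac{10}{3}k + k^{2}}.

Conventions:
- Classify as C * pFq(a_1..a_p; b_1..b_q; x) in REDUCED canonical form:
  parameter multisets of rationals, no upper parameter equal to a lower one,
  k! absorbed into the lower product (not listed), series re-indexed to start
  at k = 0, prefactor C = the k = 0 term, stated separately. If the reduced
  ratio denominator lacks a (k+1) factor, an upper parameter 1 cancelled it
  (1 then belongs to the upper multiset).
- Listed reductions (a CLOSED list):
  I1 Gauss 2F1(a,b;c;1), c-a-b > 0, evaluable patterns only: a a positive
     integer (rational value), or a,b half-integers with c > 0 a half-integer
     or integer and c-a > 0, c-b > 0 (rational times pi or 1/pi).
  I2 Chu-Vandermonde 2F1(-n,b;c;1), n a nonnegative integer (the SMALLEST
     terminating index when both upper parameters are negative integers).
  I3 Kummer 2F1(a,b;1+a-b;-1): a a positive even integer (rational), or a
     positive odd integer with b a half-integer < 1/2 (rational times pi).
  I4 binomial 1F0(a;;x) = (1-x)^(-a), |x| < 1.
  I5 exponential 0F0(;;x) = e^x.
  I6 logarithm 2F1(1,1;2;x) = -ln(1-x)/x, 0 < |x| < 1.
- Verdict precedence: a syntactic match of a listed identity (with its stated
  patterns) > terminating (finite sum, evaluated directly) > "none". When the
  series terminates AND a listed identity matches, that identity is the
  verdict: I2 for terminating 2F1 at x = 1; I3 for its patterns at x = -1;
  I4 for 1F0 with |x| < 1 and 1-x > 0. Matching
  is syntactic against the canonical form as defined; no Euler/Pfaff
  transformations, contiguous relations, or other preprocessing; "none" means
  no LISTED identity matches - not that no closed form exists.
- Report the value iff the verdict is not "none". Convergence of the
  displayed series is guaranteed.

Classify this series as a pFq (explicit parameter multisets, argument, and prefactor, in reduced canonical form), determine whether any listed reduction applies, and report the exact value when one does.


First insight: t_0 = \frac{10}{7} here, and the parameter 7/3 appears in both the upper and lower lists and cancels.
Consecutive-term ratio: r(k) = \frac{1}{8} * (k-\frac{3}{2}) / [(k+1)] - poly over poly, x = \frac{1}{8} from leading terms; C = \frac{10}{7} at k = 0.

Reduced: x = \frac{1}{8}, 1F0, upper = {-\frac{3}{2}}, lower = {-}, C = \frac{10}{7}. Verdict: the binomial series (I4) applies (the 1F0 binomial series: exponent 3/2, x = \frac{1}{8}). Exact value: \frac{10}{7} \cdot \left(\frac{7}{8}\right)^{\frac{3}{2}}.


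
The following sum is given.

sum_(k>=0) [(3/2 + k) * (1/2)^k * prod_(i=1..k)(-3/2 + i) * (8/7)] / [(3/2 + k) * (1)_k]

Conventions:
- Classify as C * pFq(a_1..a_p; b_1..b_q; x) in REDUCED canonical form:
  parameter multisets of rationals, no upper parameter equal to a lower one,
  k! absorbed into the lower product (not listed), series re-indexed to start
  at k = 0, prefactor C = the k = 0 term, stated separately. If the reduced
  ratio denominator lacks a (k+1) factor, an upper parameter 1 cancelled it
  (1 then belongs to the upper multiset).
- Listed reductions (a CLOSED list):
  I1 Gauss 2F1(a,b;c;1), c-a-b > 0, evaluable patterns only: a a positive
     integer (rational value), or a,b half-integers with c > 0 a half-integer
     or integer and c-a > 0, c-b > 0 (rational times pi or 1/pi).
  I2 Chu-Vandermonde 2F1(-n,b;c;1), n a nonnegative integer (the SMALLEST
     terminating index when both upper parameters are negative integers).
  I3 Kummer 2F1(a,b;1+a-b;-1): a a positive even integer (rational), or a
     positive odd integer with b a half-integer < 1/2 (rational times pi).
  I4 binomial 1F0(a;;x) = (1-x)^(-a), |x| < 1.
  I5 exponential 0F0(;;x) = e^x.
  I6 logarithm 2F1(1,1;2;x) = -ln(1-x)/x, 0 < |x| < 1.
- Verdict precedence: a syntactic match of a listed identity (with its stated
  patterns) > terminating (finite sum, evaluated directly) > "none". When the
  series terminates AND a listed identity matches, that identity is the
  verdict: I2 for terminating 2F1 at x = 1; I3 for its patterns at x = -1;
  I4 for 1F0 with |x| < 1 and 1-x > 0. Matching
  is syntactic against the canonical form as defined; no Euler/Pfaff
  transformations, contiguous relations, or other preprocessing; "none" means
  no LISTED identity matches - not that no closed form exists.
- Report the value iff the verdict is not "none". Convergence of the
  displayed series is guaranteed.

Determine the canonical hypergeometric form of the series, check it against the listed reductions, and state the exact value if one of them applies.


This is 8/7 * 1F0(-1/2; -; 1/2) in reduced canonical form. Verdict at x = 1/2: binomial (I4) matches (the 1F0 binomial series: exponent 1/2, x = 1/2). Hence: (8/7) * (1/2)^(1/2).

The tell: from the first term 8/7: k + 3/2 divides numerator and denominator alike; C = 8/7, x = 1/2 after cancelling.
Ratio: r(k) = (1/2) * (k-1/2) / [(k+1)] - poly over poly, x = (1/2) from leading terms; C = 8/7 at k = 0.


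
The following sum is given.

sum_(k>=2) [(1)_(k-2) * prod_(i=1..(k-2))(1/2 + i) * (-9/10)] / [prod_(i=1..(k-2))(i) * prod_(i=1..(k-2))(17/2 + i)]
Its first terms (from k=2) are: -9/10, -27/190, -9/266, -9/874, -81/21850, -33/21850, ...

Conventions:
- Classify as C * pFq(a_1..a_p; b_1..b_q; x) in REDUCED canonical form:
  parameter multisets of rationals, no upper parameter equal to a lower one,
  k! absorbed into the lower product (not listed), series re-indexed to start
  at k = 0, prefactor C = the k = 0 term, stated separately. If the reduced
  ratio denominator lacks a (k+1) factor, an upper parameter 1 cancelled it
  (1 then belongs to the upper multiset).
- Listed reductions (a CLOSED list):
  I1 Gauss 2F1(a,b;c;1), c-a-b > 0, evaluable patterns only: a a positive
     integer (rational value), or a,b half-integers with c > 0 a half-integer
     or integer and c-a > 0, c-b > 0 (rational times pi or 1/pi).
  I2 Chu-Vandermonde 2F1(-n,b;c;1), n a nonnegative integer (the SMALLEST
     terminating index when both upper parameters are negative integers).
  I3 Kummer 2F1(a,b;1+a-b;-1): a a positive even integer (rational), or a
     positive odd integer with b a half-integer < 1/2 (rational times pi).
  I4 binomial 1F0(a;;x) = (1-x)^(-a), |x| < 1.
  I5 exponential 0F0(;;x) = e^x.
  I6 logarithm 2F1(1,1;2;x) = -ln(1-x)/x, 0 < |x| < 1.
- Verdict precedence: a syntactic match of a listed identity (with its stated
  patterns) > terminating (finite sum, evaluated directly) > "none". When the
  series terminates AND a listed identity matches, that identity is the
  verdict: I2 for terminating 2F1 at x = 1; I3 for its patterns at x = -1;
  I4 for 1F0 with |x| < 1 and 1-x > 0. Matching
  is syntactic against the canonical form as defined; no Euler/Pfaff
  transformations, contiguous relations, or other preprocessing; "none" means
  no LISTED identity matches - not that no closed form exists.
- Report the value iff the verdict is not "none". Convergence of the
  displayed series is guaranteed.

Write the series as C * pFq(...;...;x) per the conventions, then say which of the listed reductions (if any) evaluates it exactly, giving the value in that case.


Key step: t_0 being -9/10, the running product (C = -9/10) telescopes to a rising factorial.
Consecutive-term ratio: r(k) = 1 * (k+1) (k+3/2) / [(k+19/2) (k+1)] - poly over poly, x = 1 from leading terms; C = -9/10 at k = 0.

At argument 1: a 2F1 with upper {1, 3/2}, lower {19/2}, scaled by C = -9/10. Verdict at x = 1: Gauss's theorem (I1) matches (x = 1: the Gamma ratio telescopes since c-a-b = 7 > 0 and a = 1 in Z>0). Hence: -153/140.


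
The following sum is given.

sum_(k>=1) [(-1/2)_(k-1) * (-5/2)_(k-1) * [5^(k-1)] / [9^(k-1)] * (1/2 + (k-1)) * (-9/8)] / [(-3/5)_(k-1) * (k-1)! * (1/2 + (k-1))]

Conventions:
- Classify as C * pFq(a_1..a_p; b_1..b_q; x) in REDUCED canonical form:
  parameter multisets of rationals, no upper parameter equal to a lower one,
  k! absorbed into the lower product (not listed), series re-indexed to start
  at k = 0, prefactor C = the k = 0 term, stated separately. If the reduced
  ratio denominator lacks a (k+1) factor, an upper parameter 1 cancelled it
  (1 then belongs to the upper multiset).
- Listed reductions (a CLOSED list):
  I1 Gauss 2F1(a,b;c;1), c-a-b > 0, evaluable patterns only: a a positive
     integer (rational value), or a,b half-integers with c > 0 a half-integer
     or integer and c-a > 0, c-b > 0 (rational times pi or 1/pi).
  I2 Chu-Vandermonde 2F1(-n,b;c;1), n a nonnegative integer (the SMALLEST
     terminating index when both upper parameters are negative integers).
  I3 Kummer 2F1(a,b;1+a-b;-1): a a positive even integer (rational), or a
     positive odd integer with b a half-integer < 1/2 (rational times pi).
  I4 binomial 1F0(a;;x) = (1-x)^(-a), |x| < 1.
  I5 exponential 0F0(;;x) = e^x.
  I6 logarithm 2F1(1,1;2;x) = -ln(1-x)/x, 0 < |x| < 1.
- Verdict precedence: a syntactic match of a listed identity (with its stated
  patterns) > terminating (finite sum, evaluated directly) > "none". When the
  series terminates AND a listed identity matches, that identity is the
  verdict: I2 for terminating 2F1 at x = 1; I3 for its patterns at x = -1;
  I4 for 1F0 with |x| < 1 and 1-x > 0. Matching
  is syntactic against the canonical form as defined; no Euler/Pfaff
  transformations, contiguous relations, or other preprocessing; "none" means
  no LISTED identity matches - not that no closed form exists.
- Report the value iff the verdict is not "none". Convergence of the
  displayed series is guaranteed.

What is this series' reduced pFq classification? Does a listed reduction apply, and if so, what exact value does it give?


Classification (C = -9/8): 2F1 with upper {-5/2, -1/2}, lower {-3/5}, argument x = 5/9. Verdict: none - this 2F1 at x = 5/9 matches no listed pattern, and upper {-5/2, -1/2} holds no stopper.

First insight: from the first term -9/8: the two geometric factors (prefactor -9/8) combine into one argument.
Ratio: r(k) = (5/9) * (k-5/2) (k-1/2) / [(k-3/5) (k+1)] - rational in k, leading ratio (5/9); with t_0 = -9/8, classification follows.


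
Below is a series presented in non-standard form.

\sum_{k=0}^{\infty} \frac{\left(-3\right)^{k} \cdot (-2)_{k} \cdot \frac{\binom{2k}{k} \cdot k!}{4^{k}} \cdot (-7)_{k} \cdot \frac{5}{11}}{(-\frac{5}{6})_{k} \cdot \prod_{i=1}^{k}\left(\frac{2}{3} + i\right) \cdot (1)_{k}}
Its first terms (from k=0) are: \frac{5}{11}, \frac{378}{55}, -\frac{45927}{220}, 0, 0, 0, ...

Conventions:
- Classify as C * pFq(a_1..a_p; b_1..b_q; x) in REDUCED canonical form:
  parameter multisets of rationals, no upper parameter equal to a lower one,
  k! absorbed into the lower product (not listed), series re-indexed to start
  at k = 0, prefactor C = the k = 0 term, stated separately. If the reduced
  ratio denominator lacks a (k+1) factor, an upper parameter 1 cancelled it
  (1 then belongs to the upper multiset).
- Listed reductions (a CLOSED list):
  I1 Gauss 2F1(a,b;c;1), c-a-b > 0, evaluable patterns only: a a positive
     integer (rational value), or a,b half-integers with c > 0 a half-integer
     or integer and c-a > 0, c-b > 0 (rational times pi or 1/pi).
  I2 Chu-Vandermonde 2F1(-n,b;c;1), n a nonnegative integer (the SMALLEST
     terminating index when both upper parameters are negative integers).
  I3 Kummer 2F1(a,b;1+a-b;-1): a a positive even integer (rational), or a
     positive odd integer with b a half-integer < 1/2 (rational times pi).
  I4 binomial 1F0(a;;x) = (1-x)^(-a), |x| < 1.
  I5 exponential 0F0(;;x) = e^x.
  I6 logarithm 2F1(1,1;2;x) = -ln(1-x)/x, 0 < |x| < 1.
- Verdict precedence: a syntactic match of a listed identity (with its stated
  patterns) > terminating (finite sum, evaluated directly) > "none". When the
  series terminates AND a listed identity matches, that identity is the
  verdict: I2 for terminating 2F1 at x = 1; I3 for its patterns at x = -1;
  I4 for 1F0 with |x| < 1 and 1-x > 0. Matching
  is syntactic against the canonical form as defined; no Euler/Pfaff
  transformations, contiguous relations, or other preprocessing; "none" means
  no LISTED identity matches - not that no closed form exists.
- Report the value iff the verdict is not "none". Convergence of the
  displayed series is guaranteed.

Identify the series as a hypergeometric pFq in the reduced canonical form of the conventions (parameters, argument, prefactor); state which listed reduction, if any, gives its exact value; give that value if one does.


At argument -3: a 3F2 with upper {-7, -2, \frac{1}{2}}, lower {-\frac{5}{6}, \frac{5}{3}}, scaled by C = \frac{5}{11}. Verdict: terminating - upper parameter -2 makes this a finite sum (last index 2), evaluated exactly. Sum: -\frac{8863}{44}.

First insight: x = -3 and C(2k,k) (C = 5/11) equals 4^k (1/2)_k / k!.
Adjacent-term ratio: r(k) = -3 * (k-7) (k-2) (k+\frac{1}{2}) / [(k-\frac{5}{6}) (k+\frac{5}{3}) (k+1)] - rational in k, leading ratio -3; with t_0 = \frac{5}{11}, classification follows.


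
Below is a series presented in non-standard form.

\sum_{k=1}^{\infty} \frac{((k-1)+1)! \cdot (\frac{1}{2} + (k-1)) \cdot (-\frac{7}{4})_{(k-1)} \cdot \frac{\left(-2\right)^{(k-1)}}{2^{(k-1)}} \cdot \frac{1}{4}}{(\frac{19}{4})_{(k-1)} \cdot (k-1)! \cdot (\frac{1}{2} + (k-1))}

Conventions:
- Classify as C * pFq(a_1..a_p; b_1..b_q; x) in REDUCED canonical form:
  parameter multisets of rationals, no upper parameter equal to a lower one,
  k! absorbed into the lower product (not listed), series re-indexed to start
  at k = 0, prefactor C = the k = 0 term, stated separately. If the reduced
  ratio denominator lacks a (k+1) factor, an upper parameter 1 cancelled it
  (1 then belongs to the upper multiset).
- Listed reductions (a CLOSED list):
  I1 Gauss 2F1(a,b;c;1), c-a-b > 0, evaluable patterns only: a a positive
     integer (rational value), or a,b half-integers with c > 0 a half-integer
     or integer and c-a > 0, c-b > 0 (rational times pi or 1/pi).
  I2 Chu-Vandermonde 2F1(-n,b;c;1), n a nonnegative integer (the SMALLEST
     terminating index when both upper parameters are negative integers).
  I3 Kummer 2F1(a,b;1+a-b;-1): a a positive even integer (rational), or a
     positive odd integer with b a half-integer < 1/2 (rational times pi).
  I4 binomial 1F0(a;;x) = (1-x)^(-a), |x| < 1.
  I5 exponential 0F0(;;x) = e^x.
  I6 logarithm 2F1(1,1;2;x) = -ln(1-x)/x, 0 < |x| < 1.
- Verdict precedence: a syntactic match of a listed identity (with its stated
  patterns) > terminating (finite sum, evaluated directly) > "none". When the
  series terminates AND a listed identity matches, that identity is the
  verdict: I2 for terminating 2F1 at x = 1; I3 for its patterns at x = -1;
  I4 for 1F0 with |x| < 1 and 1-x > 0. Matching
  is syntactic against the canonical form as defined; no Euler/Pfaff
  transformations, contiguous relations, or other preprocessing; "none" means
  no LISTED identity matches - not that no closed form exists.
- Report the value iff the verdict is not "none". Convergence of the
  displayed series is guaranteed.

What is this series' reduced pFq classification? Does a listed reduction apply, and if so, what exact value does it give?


Prefactor \frac{1}{4}, argument -1: 2F1 with upper {-\frac{7}{4}, 2} over lower {\frac{19}{4}}. Verdict (x = -1): the Kummer evaluation I3 applies (x = -1; c = \frac{19}{4} equals 1+a-b for upper {-\frac{7}{4}, 2}: listed pattern). Exact value: \frac{15}{32}.

Key step: x = -1 and the factorial ratio (prefactor 1/4) (k+a-1)!/(a-1)! is a rising factorial (a)_k.
Consecutive-term ratio: r(k) = -1 * (k-\frac{7}{4}) (k+2) / [(k+\frac{19}{4}) (k+1)] - poly over poly, x = -1 from leading terms; C = \frac{1}{4} at k = 0.


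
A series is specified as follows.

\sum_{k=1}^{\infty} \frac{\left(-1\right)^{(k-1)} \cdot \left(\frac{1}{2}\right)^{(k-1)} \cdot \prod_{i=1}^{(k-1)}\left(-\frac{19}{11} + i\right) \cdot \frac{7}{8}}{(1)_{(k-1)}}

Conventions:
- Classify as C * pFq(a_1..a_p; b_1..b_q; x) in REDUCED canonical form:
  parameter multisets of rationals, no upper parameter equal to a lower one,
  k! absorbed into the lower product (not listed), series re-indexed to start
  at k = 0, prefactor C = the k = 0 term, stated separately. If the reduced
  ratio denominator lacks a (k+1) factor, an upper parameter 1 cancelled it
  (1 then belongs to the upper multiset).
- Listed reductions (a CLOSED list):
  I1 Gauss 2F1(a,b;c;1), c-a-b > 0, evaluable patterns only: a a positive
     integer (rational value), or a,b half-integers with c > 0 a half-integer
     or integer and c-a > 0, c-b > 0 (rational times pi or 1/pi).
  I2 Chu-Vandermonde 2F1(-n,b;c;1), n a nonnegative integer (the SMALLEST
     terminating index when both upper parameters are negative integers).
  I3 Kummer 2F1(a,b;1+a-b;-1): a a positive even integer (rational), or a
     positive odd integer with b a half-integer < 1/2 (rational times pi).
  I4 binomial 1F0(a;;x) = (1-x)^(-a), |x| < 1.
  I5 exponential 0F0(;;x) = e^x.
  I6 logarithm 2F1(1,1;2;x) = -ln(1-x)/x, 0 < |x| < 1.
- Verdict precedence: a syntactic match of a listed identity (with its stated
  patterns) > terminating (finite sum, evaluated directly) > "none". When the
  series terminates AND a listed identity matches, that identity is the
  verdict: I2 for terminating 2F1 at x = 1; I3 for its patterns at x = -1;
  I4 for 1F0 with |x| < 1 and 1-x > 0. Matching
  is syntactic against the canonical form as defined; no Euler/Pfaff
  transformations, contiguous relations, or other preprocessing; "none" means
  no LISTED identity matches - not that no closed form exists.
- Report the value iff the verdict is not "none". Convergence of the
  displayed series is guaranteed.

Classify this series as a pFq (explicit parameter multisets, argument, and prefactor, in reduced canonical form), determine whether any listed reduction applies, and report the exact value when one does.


The series (x = -\frac{1}{2}) is 1F0: upper {-\frac{8}{11}}, lower {-}, prefactor \frac{7}{8}. Verdict (x = -\frac{1}{2}): the binomial series (I4) applies (the 1F0 binomial series: exponent 8/11, x = -\frac{1}{2}). Sum: \frac{7}{8} \cdot \left(\frac{3}{2}\right)^{\frac{8}{11}}.

The tell: x = -\frac{1}{2} and the running product (C = 7/8, x = -1/2) telescopes to a rising factorial.
Term ratio: r(k) = -\frac{1}{2} * (k-\frac{8}{11}) / [(k+1)] - rational in k. x = -\frac{1}{2}; t_0 = \frac{7}{8}; negate the roots.


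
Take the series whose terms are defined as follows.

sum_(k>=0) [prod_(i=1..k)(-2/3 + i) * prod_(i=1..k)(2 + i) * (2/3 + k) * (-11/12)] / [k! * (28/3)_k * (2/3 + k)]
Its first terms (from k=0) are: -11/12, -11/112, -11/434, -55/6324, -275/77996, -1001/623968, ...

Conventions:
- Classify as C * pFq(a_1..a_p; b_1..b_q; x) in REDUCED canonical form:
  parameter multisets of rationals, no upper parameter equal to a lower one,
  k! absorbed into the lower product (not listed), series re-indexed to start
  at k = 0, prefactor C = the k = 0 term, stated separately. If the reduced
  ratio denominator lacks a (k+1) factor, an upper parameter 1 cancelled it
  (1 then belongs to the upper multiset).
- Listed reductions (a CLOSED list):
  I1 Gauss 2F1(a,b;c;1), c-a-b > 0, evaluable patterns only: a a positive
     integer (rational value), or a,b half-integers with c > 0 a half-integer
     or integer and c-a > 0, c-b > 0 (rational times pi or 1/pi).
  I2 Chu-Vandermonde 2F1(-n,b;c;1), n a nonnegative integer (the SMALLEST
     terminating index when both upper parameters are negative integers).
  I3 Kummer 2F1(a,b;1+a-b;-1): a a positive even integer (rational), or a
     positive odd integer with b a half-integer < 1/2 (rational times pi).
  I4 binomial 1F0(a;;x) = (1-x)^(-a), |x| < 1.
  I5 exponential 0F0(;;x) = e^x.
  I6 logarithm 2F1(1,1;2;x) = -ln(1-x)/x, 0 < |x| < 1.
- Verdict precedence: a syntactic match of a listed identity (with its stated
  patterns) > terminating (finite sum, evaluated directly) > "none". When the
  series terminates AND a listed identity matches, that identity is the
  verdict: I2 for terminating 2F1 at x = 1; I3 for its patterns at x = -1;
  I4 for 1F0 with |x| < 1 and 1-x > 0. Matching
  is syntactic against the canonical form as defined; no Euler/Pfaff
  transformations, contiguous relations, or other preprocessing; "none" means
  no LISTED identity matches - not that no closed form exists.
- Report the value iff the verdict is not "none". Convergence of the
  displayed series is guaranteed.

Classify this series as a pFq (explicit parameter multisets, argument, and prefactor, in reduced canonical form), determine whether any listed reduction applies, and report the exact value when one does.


The series (x = 1) is 2F1: upper {1/3, 3}, lower {28/3}, prefactor -11/12. Verdict at x = 1: Gauss's theorem (I1) matches (x = 1: the Gamma ratio telescopes since c-a-b = 6 > 0 and a = 3 in Z>0). Hence: -57475/54432.

Key observation: t_0 = -11/12 here, and the running product (C = -11/12) telescopes to a rising factorial.
Consecutive-term ratio: r(k) = 1 * (k+1/3) (k+3) / [(k+28/3) (k+1)] - poly over poly, x = 1 from leading terms; C = -11/12 at k = 0.


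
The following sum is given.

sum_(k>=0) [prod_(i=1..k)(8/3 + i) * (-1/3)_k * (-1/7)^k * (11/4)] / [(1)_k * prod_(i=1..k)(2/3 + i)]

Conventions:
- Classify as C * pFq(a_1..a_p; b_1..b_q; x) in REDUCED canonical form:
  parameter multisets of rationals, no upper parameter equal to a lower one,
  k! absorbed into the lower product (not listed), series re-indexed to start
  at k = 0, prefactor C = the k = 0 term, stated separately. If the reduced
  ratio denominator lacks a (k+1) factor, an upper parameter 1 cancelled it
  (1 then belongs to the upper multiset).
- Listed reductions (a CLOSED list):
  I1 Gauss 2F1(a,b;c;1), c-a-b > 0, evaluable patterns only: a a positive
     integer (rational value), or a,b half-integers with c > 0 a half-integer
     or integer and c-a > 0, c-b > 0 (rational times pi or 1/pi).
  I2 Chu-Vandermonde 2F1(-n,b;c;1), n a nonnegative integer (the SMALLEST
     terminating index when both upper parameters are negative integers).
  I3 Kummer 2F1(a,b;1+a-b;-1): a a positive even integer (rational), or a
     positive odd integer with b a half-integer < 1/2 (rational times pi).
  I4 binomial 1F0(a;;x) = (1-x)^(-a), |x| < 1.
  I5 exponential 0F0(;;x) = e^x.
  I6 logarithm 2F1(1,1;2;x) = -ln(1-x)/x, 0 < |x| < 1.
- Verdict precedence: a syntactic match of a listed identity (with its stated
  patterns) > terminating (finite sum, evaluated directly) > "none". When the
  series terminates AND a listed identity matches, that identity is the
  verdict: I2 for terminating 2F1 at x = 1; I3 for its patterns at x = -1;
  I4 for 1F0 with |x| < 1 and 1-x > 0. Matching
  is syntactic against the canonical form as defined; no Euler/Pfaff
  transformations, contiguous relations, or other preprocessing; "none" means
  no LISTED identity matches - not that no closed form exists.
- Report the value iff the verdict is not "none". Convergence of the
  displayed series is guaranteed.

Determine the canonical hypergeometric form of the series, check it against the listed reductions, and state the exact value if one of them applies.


At argument -1/7: a 2F1 with upper {-1/3, 11/3}, lower {5/3}, scaled by C = 11/4. Verdict: none. A 2F1 with upper {-1/3, 11/3} fits none of I1-I6 at x = -1/7; the sum runs forever.

Key observation: t_0 = 11/4 here, and the lower running product (C = 11/4) is a rising factorial.
Term ratio: r(k) = (-1/7) * (k-1/3) (k+11/3) / [(k+5/3) (k+1)] - poly over poly, x = (-1/7) from leading terms; C = 11/4 at k = 0.


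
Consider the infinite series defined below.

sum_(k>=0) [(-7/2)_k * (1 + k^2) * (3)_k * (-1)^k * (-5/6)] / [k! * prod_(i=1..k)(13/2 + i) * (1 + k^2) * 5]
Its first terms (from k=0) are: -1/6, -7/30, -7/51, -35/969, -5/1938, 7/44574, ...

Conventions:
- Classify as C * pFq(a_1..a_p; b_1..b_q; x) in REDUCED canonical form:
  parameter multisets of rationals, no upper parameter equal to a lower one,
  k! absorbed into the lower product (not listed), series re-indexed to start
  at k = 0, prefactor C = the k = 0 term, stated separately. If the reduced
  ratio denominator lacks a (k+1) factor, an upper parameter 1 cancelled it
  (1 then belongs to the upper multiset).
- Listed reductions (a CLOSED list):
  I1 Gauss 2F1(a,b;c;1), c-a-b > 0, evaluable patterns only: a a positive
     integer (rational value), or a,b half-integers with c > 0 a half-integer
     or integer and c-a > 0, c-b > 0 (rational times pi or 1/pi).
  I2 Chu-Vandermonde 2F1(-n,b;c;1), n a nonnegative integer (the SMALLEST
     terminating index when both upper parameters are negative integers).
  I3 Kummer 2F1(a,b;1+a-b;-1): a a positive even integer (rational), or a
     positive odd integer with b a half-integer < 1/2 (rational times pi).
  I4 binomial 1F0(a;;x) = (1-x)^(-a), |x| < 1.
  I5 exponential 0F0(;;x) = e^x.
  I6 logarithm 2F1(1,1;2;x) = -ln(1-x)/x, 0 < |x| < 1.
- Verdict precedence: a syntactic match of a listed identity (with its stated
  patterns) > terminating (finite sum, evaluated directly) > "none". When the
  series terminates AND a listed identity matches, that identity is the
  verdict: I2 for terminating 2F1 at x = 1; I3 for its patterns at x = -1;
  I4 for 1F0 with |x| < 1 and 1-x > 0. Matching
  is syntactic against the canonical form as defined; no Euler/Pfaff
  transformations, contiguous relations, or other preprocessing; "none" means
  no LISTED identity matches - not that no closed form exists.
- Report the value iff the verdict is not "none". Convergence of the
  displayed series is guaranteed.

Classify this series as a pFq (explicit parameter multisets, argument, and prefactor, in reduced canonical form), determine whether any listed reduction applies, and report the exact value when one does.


Canonical form: C = -1/6 times 2F1 with upper {-7/2, 3}, lower {15/2}, x = -1. Verdict: Kummer (I3) applies (x = -1; c = 15/2 equals 1+a-b for upper {-7/2, 3}: listed pattern). Sum: (-3003/16384) * pi.

The tell: from the first term -1/6: the constant factors (C = -1/6) combine into one prefactor.
Adjacent-term ratio: r(k) = (-1) * (k-7/2) (k+3) / [(k+15/2) (k+1)] - rational in k. x = (-1); t_0 = -1/6; negate the roots.
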